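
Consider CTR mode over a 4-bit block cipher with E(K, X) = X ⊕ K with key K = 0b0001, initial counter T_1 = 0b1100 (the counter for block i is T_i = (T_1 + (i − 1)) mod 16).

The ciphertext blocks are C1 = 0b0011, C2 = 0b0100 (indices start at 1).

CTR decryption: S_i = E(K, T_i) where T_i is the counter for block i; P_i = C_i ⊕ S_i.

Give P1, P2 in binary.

P1 = 0b1110, P2 = 0b1000

P1: T = 0b1100, S = E(K, T) = 0b1101; 0b0011 ⊕ 0b1101 = 0b1110.
P2: T = 0b1101, S = E(K, T) = 0b1100; 0b0100 ⊕ 0b1100 = 0b1000.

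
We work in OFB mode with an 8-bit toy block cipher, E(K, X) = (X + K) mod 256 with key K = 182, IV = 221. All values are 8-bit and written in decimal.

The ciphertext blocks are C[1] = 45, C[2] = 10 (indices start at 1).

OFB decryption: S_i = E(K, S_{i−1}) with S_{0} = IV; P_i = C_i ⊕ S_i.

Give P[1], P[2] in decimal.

P[1] = 190, P[2] = 67

P[1]: S = E(K, 221) = 147; 45 ⊕ 147 = 190.
P[2]: S = E(K, 147) = 73; 10 ⊕ 73 = 67.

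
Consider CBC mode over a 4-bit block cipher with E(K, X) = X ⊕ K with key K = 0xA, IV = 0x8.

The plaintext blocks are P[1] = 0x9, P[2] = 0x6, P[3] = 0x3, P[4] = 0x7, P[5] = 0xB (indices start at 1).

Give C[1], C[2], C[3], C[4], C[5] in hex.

C[1] = 0xB, C[2] = 0x7, C[3] = 0xE, C[4] = 0x3, C[5] = 0x2

CBC encryption: C_i = E(K, P_i ⊕ C_{i−1}), with C_{0} = IV.
C[1]: P[1] ⊕ 0x8 = 0x1; E(K, 0x1) = 0xB.
C[2]: P[2] ⊕ 0xB = 0xD; E(K, 0xD) = 0x7.
C[3]: P[3] ⊕ 0x7 = 0x4; E(K, 0x4) = 0xE.
C[4]: P[4] ⊕ 0xE = 0x9; E(K, 0x9) = 0x3.
C[5]: P[5] ⊕ 0x3 = 0x8; E(K, 0x8) = 0x2.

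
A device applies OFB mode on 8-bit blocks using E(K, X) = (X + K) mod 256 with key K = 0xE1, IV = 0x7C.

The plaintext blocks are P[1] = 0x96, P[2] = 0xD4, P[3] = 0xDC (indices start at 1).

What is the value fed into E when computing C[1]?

OFB encryption: S_i = E(K, S_{i−1}) with S_{0} = IV; C_i = P_i ⊕ S_i.
C[1]: S = E(K, 0x7C) = 0x5D; 0x96 ⊕ 0x5D = 0xCB.
So the input to E for block [1] is 0x7C.

0x7C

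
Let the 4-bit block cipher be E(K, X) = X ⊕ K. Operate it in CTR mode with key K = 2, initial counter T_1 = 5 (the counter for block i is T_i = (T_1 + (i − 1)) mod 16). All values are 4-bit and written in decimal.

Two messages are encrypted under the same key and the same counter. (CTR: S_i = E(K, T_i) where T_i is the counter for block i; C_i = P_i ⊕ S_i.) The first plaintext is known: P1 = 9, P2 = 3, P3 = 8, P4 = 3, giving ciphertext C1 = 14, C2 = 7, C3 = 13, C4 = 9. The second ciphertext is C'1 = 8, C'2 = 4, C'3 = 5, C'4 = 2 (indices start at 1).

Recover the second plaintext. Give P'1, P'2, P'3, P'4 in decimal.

In CTR with a reused counter, both messages share the same keystream S_i, so C_i ⊕ C'_i = P_i ⊕ P'_i and thus P'_i = P_i ⊕ C_i ⊕ C'_i.
P'1: 9 ⊕ 14 ⊕ 8 = 15.
P'2: 3 ⊕ 7 ⊕ 4 = 0.
P'3: 8 ⊕ 13 ⊕ 5 = 0.
P'4: 3 ⊕ 9 ⊕ 2 = 8.

P'1 = 15, P'2 = 0, P'3 = 0, P'4 = 8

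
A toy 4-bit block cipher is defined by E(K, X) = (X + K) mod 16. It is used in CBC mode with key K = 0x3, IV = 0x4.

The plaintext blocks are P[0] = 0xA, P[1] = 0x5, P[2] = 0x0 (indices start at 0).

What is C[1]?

CBC encryption: C_i = E(K, P_i ⊕ C_{i−1}), with C_{−1} = IV.
C[0]: P[0] ⊕ 0x4 = 0xE; E(K, 0xE) = 0x1.
C[1]: P[1] ⊕ 0x1 = 0x4; E(K, 0x4) = 0x7.

C[1] = 0x7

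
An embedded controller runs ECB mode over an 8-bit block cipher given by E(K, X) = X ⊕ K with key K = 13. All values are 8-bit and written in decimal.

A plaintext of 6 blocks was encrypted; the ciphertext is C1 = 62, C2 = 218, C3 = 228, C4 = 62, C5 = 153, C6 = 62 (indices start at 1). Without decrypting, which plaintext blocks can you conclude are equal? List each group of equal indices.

ECB encrypts each block independently with the same key, so equal ciphertext blocks imply equal plaintext blocks.
C1 = C4 = C6 = 62, so P1 = P4 = P6.

P1 = P4 = P6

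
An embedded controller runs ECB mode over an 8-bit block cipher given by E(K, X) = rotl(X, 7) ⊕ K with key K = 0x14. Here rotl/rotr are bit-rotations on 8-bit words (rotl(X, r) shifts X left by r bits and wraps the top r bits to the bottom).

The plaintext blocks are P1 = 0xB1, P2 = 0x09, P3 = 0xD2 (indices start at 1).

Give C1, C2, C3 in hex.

ECB encryption: C_i = E(K, P_i).
C1: E(K, 0xB1) = 0xCC.
C2: E(K, 0x09) = 0x90.
C3: E(K, 0xD2) = 0x7D.

C1 = 0xCC, C2 = 0x90, C3 = 0x7D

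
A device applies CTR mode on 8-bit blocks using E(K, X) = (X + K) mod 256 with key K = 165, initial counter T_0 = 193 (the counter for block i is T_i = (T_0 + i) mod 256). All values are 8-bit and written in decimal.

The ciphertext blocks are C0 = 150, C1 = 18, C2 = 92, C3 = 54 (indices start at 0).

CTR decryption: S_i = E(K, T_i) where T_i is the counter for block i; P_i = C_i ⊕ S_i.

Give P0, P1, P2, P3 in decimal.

P0 = 240, P1 = 117, P2 = 52, P3 = 95

P0: T = 193, S = E(K, T) = 102; 150 ⊕ 102 = 240.
P1: T = 194, S = E(K, T) = 103; 18 ⊕ 103 = 117.
P2: T = 195, S = E(K, T) = 104; 92 ⊕ 104 = 52.
P3: T = 196, S = E(K, T) = 105; 54 ⊕ 105 = 95.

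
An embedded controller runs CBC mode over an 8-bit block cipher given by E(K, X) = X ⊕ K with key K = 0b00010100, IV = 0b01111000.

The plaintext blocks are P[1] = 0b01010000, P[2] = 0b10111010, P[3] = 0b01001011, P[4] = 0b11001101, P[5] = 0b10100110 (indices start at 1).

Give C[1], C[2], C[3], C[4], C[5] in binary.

C[1] = 0b00111100, C[2] = 0b10010010, C[3] = 0b11001101, C[4] = 0b00010100, C[5] = 0b10100110

CBC encryption: C_i = E(K, P_i ⊕ C_{i−1}), with C_{0} = IV.
C[1]: P[1] ⊕ 0b01111000 = 0b00101000; E(K, 0b00101000) = 0b00111100.
C[2]: P[2] ⊕ 0b00111100 = 0b10000110; E(K, 0b10000110) = 0b10010010.
C[3]: P[3] ⊕ 0b10010010 = 0b11011001; E(K, 0b11011001) = 0b11001101.
C[4]: P[4] ⊕ 0b11001101 = 0b00000000; E(K, 0b00000000) = 0b00010100.
C[5]: P[5] ⊕ 0b00010100 = 0b10110010; E(K, 0b10110010) = 0b10100110.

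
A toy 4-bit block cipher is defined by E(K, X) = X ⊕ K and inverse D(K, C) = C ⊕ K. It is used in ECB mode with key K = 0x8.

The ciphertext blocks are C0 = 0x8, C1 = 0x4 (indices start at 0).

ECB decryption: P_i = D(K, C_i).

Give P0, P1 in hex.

P0 = 0x0, P1 = 0xC

P0: D(K, 0x8) = 0x0.
P1: D(K, 0x4) = 0xC.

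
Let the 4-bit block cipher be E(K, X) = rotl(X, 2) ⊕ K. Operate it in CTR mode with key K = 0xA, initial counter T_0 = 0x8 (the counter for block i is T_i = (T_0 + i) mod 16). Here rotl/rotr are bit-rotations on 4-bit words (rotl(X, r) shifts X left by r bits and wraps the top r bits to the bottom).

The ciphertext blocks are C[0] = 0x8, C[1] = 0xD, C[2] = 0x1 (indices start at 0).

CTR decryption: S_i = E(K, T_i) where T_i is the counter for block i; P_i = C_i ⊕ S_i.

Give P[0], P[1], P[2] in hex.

P[0]: T = 0x8, S = E(K, T) = 0x8; 0x8 ⊕ 0x8 = 0x0.
P[1]: T = 0x9, S = E(K, T) = 0xC; 0xD ⊕ 0xC = 0x1.
P[2]: T = 0xA, S = E(K, T) = 0x0; 0x1 ⊕ 0x0 = 0x1.

P[0] = 0x0, P[1] = 0x1, P[2] = 0x1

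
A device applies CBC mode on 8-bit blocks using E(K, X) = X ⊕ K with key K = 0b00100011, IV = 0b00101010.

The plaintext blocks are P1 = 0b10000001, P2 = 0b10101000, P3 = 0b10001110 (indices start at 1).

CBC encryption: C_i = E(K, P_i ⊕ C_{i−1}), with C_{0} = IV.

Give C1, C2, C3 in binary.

C1 = 0b10001000, C2 = 0b00000011, C3 = 0b10101110

C1: P1 ⊕ 0b00101010 = 0b10101011; E(K, 0b10101011) = 0b10001000.
C2: P2 ⊕ 0b10001000 = 0b00100000; E(K, 0b00100000) = 0b00000011.
C3: P3 ⊕ 0b00000011 = 0b10001101; E(K, 0b10001101) = 0b10101110.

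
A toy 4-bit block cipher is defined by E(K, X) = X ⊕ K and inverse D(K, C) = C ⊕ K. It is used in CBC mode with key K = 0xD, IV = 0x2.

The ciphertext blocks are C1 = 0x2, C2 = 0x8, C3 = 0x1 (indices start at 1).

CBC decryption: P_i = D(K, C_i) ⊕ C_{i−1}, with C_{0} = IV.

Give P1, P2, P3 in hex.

P1 = 0xD, P2 = 0x7, P3 = 0x4

P1: D(K, 0x2) = 0xF; 0xF ⊕ 0x2 = 0xD.
P2: D(K, 0x8) = 0x5; 0x5 ⊕ 0x2 = 0x7.
P3: D(K, 0x1) = 0xC; 0xC ⊕ 0x8 = 0x4.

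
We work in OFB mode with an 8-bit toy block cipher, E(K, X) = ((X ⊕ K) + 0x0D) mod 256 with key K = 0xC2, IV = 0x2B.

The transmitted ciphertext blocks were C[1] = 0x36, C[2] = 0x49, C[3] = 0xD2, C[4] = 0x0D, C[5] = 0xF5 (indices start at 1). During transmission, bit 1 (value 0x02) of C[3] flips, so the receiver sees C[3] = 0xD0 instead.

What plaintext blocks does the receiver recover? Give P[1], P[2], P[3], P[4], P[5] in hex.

OFB decryption: S_i = E(K, S_{i−1}) with S_{0} = IV; P_i = C_i ⊕ S_i.
Only C[3] changed, to 0xD0. In OFB, a change in C_i flips the same bit in P_i only; the keystream is unaffected. Decrypting the received ciphertext:
P[1]: S = E(K, 0x2B) = 0xF6; 0x36 ⊕ 0xF6 = 0xC0.
P[2]: S = E(K, 0xF6) = 0x41; 0x49 ⊕ 0x41 = 0x08.
P[3]: S = E(K, 0x41) = 0x90; 0xD0 ⊕ 0x90 = 0x40.
P[4]: S = E(K, 0x90) = 0x5F; 0x0D ⊕ 0x5F = 0x52.
P[5]: S = E(K, 0x5F) = 0xAA; 0xF5 ⊕ 0xAA = 0x5F.
Blocks that differ from the original plaintext: P[3].

P[1] = 0xC0, P[2] = 0x08, P[3] = 0x40, P[4] = 0x52, P[5] = 0x5F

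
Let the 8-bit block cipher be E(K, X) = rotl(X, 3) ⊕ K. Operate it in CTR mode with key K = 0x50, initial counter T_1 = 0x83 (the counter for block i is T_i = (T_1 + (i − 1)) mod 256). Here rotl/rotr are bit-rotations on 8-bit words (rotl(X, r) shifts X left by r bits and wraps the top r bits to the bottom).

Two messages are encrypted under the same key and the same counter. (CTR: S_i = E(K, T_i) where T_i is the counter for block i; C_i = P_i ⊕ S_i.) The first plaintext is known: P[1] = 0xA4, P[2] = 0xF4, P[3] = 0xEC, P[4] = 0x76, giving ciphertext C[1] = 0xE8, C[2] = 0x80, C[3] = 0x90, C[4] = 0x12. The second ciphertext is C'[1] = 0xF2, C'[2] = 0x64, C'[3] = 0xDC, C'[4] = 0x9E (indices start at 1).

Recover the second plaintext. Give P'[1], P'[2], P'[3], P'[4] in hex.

In CTR with a reused counter, both messages share the same keystream S_i, so C_i ⊕ C'_i = P_i ⊕ P'_i and thus P'_i = P_i ⊕ C_i ⊕ C'_i.
P'[1]: 0xA4 ⊕ 0xE8 ⊕ 0xF2 = 0xBE.
P'[2]: 0xF4 ⊕ 0x80 ⊕ 0x64 = 0x10.
P'[3]: 0xEC ⊕ 0x90 ⊕ 0xDC = 0xA0.
P'[4]: 0x76 ⊕ 0x12 ⊕ 0x9E = 0xFA.

P'[1] = 0xBE, P'[2] = 0x10, P'[3] = 0xA0, P'[4] = 0xFA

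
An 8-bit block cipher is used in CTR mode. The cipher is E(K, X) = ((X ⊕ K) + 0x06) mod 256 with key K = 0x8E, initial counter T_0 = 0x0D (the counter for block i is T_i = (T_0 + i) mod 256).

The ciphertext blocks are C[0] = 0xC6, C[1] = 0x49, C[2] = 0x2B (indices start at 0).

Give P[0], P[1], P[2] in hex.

CTR decryption: S_i = E(K, T_i) where T_i is the counter for block i; P_i = C_i ⊕ S_i.
P[0]: T = 0x0D, S = E(K, T) = 0x89; 0xC6 ⊕ 0x89 = 0x4F.
P[1]: T = 0x0E, S = E(K, T) = 0x86; 0x49 ⊕ 0x86 = 0xCF.
P[2]: T = 0x0F, S = E(K, T) = 0x87; 0x2B ⊕ 0x87 = 0xAC.

P[0] = 0x4F, P[1] = 0xCF, P[2] = 0xAC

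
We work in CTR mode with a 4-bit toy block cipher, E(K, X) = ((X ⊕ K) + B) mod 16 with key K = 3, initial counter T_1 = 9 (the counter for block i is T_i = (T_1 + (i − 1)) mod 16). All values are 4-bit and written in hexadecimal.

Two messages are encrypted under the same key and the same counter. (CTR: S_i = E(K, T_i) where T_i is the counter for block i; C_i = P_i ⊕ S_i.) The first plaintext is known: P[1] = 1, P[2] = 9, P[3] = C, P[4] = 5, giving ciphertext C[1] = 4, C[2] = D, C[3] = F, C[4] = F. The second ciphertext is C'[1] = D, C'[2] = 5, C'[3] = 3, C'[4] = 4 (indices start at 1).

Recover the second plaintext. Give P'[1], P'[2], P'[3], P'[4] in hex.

In CTR with a reused counter, both messages share the same keystream S_i, so C_i ⊕ C'_i = P_i ⊕ P'_i and thus P'_i = P_i ⊕ C_i ⊕ C'_i.
P'[1]: 1 ⊕ 4 ⊕ D = 8.
P'[2]: 9 ⊕ D ⊕ 5 = 1.
P'[3]: C ⊕ F ⊕ 3 = 0.
P'[4]: 5 ⊕ F ⊕ 4 = E.

P'[1] = 8, P'[2] = 1, P'[3] = 0, P'[4] = E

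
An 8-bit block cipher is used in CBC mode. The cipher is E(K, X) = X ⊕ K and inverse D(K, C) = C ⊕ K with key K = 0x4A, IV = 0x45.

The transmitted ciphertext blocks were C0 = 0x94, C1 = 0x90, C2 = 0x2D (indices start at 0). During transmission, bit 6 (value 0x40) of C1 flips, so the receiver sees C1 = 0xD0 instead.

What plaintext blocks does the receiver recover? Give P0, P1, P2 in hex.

P0 = 0x9B, P1 = 0x0E, P2 = 0xB7

CBC decryption: P_i = D(K, C_i) ⊕ C_{i−1}, with C_{−1} = IV.
Only C1 changed, to 0xD0. In CBC, a change in C_i garbles P_i and flips the same bit in P_{i+1}. Decrypting the received ciphertext:
P0: D(K, 0x94) = 0xDE; 0xDE ⊕ 0x45 = 0x9B.
P1: D(K, 0xD0) = 0x9A; 0x9A ⊕ 0x94 = 0x0E.
P2: D(K, 0x2D) = 0x67; 0x67 ⊕ 0xD0 = 0xB7.
Blocks that differ from the original plaintext: P1, P2.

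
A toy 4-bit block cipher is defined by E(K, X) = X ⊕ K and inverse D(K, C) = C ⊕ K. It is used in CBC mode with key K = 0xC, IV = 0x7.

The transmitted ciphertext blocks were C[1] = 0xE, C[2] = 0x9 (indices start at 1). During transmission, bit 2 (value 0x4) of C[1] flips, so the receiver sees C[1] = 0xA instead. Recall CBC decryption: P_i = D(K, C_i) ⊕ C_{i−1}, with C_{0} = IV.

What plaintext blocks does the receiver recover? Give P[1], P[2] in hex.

Only C[1] changed, to 0xA. In CBC, a change in C_i garbles P_i and flips the same bit in P_{i+1}. Decrypting the received ciphertext:
P[1]: D(K, 0xA) = 0x6; 0x6 ⊕ 0x7 = 0x1.
P[2]: D(K, 0x9) = 0x5; 0x5 ⊕ 0xA = 0xF.
Blocks that differ from the original plaintext: P[1], P[2].

P[1] = 0x1, P[2] = 0xF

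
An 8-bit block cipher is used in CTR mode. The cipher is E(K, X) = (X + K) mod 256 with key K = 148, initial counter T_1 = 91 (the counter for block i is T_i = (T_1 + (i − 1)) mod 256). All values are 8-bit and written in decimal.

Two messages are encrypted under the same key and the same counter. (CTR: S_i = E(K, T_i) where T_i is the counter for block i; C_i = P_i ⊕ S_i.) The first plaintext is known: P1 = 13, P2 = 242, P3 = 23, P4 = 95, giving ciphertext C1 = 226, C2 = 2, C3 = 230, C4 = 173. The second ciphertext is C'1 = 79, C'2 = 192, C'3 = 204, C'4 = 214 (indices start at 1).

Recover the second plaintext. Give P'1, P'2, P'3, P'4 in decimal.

In CTR with a reused counter, both messages share the same keystream S_i, so C_i ⊕ C'_i = P_i ⊕ P'_i and thus P'_i = P_i ⊕ C_i ⊕ C'_i.
P'1: 13 ⊕ 226 ⊕ 79 = 160.
P'2: 242 ⊕ 2 ⊕ 192 = 48.
P'3: 23 ⊕ 230 ⊕ 204 = 61.
P'4: 95 ⊕ 173 ⊕ 214 = 36.

P'1 = 160, P'2 = 48, P'3 = 61, P'4 = 36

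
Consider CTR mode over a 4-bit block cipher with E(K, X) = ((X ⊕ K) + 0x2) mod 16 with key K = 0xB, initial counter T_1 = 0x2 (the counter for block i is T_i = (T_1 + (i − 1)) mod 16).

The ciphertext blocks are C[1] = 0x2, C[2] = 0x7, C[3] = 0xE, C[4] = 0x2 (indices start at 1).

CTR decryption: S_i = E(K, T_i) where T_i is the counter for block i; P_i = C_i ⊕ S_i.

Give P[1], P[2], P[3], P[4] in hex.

P[1] = 0x9, P[2] = 0xD, P[3] = 0xF, P[4] = 0x2

P[1]: T = 0x2, S = E(K, T) = 0xB; 0x2 ⊕ 0xB = 0x9.
P[2]: T = 0x3, S = E(K, T) = 0xA; 0x7 ⊕ 0xA = 0xD.
P[3]: T = 0x4, S = E(K, T) = 0x1; 0xE ⊕ 0x1 = 0xF.
P[4]: T = 0x5, S = E(K, T) = 0x0; 0x2 ⊕ 0x0 = 0x2.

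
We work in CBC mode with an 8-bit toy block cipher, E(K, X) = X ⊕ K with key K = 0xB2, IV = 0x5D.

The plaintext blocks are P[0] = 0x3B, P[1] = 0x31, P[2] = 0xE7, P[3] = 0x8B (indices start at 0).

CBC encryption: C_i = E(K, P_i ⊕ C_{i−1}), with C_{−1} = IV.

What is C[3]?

C[0]: P[0] ⊕ 0x5D = 0x66; E(K, 0x66) = 0xD4.
C[1]: P[1] ⊕ 0xD4 = 0xE5; E(K, 0xE5) = 0x57.
C[2]: P[2] ⊕ 0x57 = 0xB0; E(K, 0xB0) = 0x02.
C[3]: P[3] ⊕ 0x02 = 0x89; E(K, 0x89) = 0x3B.

C[3] = 0x3B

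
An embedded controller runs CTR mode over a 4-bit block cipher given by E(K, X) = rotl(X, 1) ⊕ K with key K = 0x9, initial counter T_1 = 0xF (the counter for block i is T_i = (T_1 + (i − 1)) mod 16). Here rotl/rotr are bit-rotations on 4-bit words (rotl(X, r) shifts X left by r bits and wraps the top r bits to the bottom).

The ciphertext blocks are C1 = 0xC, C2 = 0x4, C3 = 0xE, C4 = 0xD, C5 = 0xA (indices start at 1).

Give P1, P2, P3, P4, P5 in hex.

CTR decryption: S_i = E(K, T_i) where T_i is the counter for block i; P_i = C_i ⊕ S_i.
P1: T = 0xF, S = E(K, T) = 0x6; 0xC ⊕ 0x6 = 0xA.
P2: T = 0x0, S = E(K, T) = 0x9; 0x4 ⊕ 0x9 = 0xD.
P3: T = 0x1, S = E(K, T) = 0xB; 0xE ⊕ 0xB = 0x5.
P4: T = 0x2, S = E(K, T) = 0xD; 0xD ⊕ 0xD = 0x0.
P5: T = 0x3, S = E(K, T) = 0xF; 0xA ⊕ 0xF = 0x5.

P1 = 0xA, P2 = 0xD, P3 = 0x5, P4 = 0x0, P5 = 0x5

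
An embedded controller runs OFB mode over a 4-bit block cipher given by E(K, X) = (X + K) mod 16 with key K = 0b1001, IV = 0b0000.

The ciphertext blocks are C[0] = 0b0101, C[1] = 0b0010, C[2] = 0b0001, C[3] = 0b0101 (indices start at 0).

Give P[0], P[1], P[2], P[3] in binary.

P[0] = 0b1100, P[1] = 0b0000, P[2] = 0b1010, P[3] = 0b0001

OFB decryption: S_i = E(K, S_{i−1}) with S_{−1} = IV; P_i = C_i ⊕ S_i.
P[0]: S = E(K, 0b0000) = 0b1001; 0b0101 ⊕ 0b1001 = 0b1100.
P[1]: S = E(K, 0b1001) = 0b0010; 0b0010 ⊕ 0b0010 = 0b0000.
P[2]: S = E(K, 0b0010) = 0b1011; 0b0001 ⊕ 0b1011 = 0b1010.
P[3]: S = E(K, 0b1011) = 0b0100; 0b0101 ⊕ 0b0100 = 0b0001.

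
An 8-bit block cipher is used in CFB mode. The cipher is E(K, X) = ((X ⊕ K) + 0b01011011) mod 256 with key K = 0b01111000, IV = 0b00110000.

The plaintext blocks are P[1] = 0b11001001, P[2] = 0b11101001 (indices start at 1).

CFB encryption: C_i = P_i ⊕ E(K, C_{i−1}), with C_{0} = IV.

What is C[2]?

C[1]: E(K, 0b00110000) = 0b10100011; 0b11001001 ⊕ 0b10100011 = 0b01101010.
C[2]: E(K, 0b01101010) = 0b01101101; 0b11101001 ⊕ 0b01101101 = 0b10000100.

C[2] = 0b10000100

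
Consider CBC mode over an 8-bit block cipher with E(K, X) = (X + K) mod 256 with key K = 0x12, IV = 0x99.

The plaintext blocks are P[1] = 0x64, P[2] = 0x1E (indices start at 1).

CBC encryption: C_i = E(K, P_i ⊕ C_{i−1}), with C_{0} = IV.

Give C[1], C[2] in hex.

C[1]: P[1] ⊕ 0x99 = 0xFD; E(K, 0xFD) = 0x0F.
C[2]: P[2] ⊕ 0x0F = 0x11; E(K, 0x11) = 0x23.

C[1] = 0x0F, C[2] = 0x23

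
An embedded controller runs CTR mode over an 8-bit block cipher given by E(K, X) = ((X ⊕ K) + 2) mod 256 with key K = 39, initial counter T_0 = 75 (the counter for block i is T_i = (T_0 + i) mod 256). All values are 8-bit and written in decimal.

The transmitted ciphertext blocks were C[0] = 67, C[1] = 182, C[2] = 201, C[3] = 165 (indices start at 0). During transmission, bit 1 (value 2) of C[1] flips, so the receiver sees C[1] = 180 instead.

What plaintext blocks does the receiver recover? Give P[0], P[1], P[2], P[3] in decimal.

CTR decryption: S_i = E(K, T_i) where T_i is the counter for block i; P_i = C_i ⊕ S_i.
Only C[1] changed, to 180. In CTR, a change in C_i flips the same bit in P_i only; the keystream is unaffected. Decrypting the received ciphertext:
P[0]: T = 75, S = E(K, T) = 110; 67 ⊕ 110 = 45.
P[1]: T = 76, S = E(K, T) = 109; 180 ⊕ 109 = 217.
P[2]: T = 77, S = E(K, T) = 108; 201 ⊕ 108 = 165.
P[3]: T = 78, S = E(K, T) = 107; 165 ⊕ 107 = 206.
Blocks that differ from the original plaintext: P[1].

P[0] = 45, P[1] = 217, P[2] = 165, P[3] = 206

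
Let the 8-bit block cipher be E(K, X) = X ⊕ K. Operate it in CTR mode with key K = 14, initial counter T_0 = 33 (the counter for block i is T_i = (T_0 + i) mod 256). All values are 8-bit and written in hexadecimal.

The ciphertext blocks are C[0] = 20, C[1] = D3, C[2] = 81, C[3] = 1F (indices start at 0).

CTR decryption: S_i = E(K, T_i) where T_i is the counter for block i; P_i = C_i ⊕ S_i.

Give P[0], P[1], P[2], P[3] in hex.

P[0]: T = 33, S = E(K, T) = 27; 20 ⊕ 27 = 07.
P[1]: T = 34, S = E(K, T) = 20; D3 ⊕ 20 = F3.
P[2]: T = 35, S = E(K, T) = 21; 81 ⊕ 21 = A0.
P[3]: T = 36, S = E(K, T) = 22; 1F ⊕ 22 = 3D.

P[0] = 07, P[1] = F3, P[2] = A0, P[3] = 3D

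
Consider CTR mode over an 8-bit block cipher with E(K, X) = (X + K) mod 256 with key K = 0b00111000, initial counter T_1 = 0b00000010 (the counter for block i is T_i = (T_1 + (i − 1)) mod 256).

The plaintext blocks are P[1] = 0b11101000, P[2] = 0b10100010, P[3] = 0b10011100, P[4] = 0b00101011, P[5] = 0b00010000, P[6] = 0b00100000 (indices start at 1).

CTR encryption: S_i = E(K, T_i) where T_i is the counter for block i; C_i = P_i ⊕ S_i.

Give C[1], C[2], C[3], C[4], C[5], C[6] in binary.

C[1]: T = 0b00000010, S = E(K, T) = 0b00111010; 0b11101000 ⊕ 0b00111010 = 0b11010010.
C[2]: T = 0b00000011, S = E(K, T) = 0b00111011; 0b10100010 ⊕ 0b00111011 = 0b10011001.
C[3]: T = 0b00000100, S = E(K, T) = 0b00111100; 0b10011100 ⊕ 0b00111100 = 0b10100000.
C[4]: T = 0b00000101, S = E(K, T) = 0b00111101; 0b00101011 ⊕ 0b00111101 = 0b00010110.
C[5]: T = 0b00000110, S = E(K, T) = 0b00111110; 0b00010000 ⊕ 0b00111110 = 0b00101110.
C[6]: T = 0b00000111, S = E(K, T) = 0b00111111; 0b00100000 ⊕ 0b00111111 = 0b00011111.

C[1] = 0b11010010, C[2] = 0b10011001, C[3] = 0b10100000, C[4] = 0b00010110, C[5] = 0b00101110, C[6] = 0b00011111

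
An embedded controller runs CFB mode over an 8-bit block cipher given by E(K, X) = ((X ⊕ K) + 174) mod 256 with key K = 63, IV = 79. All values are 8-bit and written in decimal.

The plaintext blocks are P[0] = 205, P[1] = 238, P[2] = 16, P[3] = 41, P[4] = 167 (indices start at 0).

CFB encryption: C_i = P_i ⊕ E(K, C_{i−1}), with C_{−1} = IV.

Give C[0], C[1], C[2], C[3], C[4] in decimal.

C[0] = 211, C[1] = 116, C[2] = 233, C[3] = 173, C[4] = 231

C[0]: E(K, 79) = 30; 205 ⊕ 30 = 211.
C[1]: E(K, 211) = 154; 238 ⊕ 154 = 116.
C[2]: E(K, 116) = 249; 16 ⊕ 249 = 233.
C[3]: E(K, 233) = 132; 41 ⊕ 132 = 173.
C[4]: E(K, 173) = 64; 167 ⊕ 64 = 231.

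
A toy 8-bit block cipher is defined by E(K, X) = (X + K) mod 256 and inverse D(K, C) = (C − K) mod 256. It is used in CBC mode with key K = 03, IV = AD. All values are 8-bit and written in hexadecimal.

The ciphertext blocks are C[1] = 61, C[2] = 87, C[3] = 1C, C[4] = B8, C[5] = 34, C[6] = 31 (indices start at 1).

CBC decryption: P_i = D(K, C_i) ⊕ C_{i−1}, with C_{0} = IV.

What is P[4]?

P[4]: D(K, B8) = B5; B5 ⊕ 1C = A9.

P[4] = A9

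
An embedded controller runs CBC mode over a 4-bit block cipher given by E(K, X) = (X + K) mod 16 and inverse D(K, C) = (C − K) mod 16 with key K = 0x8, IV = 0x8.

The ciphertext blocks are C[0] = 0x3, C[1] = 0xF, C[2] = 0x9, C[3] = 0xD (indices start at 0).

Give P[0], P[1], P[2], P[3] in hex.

CBC decryption: P_i = D(K, C_i) ⊕ C_{i−1}, with C_{−1} = IV.
P[0]: D(K, 0x3) = 0xB; 0xB ⊕ 0x8 = 0x3.
P[1]: D(K, 0xF) = 0x7; 0x7 ⊕ 0x3 = 0x4.
P[2]: D(K, 0x9) = 0x1; 0x1 ⊕ 0xF = 0xE.
P[3]: D(K, 0xD) = 0x5; 0x5 ⊕ 0x9 = 0xC.

P[0] = 0x3, P[1] = 0x4, P[2] = 0xE, P[3] = 0xC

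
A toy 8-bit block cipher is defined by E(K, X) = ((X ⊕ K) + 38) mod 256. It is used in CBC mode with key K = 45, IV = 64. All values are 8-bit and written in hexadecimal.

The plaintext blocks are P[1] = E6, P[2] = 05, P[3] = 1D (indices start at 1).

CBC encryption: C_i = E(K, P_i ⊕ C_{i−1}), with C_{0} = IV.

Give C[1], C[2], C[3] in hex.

C[1] = FF, C[2] = F7, C[3] = E7

C[1]: P[1] ⊕ 64 = 82; E(K, 82) = FF.
C[2]: P[2] ⊕ FF = FA; E(K, FA) = F7.
C[3]: P[3] ⊕ F7 = EA; E(K, EA) = E7.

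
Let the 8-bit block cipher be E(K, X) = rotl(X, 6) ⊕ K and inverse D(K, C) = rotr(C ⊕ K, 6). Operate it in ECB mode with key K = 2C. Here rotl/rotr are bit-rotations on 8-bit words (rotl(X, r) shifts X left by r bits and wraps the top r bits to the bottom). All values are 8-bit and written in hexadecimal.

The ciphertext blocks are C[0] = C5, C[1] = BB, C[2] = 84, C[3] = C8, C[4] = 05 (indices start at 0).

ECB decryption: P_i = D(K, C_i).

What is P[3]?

P[3]: D(K, C8) = 93.

P[3] = 93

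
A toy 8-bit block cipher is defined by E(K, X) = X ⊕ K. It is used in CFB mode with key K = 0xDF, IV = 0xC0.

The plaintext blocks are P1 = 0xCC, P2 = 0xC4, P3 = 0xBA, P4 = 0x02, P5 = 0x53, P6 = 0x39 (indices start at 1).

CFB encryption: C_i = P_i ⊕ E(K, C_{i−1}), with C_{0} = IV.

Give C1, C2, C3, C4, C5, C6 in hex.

C1 = 0xD3, C2 = 0xC8, C3 = 0xAD, C4 = 0x70, C5 = 0xFC, C6 = 0x1A

C1: E(K, 0xC0) = 0x1F; 0xCC ⊕ 0x1F = 0xD3.
C2: E(K, 0xD3) = 0x0C; 0xC4 ⊕ 0x0C = 0xC8.
C3: E(K, 0xC8) = 0x17; 0xBA ⊕ 0x17 = 0xAD.
C4: E(K, 0xAD) = 0x72; 0x02 ⊕ 0x72 = 0x70.
C5: E(K, 0x70) = 0xAF; 0x53 ⊕ 0xAF = 0xFC.
C6: E(K, 0xFC) = 0x23; 0x39 ⊕ 0x23 = 0x1A.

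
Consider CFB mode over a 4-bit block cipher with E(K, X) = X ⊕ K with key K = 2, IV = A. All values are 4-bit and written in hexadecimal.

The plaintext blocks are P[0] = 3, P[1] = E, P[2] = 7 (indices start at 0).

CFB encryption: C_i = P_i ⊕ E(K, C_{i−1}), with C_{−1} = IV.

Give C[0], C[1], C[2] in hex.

C[0] = B, C[1] = 7, C[2] = 2

C[0]: E(K, A) = 8; 3 ⊕ 8 = B.
C[1]: E(K, B) = 9; E ⊕ 9 = 7.
C[2]: E(K, 7) = 5; 7 ⊕ 5 = 2.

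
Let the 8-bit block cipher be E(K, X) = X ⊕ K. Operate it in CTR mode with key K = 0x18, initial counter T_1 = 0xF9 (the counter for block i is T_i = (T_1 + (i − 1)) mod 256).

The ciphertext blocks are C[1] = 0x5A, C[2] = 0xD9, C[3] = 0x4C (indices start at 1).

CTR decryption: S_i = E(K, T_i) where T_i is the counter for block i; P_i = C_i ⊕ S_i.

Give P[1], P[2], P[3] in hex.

P[1]: T = 0xF9, S = E(K, T) = 0xE1; 0x5A ⊕ 0xE1 = 0xBB.
P[2]: T = 0xFA, S = E(K, T) = 0xE2; 0xD9 ⊕ 0xE2 = 0x3B.
P[3]: T = 0xFB, S = E(K, T) = 0xE3; 0x4C ⊕ 0xE3 = 0xAF.

P[1] = 0xBB, P[2] = 0x3B, P[3] = 0xAF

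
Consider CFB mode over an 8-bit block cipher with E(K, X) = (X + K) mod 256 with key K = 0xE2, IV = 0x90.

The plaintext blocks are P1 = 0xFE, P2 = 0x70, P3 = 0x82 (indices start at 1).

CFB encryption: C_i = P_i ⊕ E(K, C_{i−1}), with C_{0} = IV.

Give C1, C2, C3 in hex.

C1: E(K, 0x90) = 0x72; 0xFE ⊕ 0x72 = 0x8C.
C2: E(K, 0x8C) = 0x6E; 0x70 ⊕ 0x6E = 0x1E.
C3: E(K, 0x1E) = 0x00; 0x82 ⊕ 0x00 = 0x82.

C1 = 0x8C, C2 = 0x1E, C3 = 0x82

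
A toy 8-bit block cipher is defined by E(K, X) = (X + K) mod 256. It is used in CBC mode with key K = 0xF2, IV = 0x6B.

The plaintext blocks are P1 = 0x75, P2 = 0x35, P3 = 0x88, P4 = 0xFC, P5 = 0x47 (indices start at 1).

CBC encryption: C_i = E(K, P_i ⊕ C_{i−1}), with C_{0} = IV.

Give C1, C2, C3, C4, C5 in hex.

C1 = 0x10, C2 = 0x17, C3 = 0x91, C4 = 0x5F, C5 = 0x0A

C1: P1 ⊕ 0x6B = 0x1E; E(K, 0x1E) = 0x10.
C2: P2 ⊕ 0x10 = 0x25; E(K, 0x25) = 0x17.
C3: P3 ⊕ 0x17 = 0x9F; E(K, 0x9F) = 0x91.
C4: P4 ⊕ 0x91 = 0x6D; E(K, 0x6D) = 0x5F.
C5: P5 ⊕ 0x5F = 0x18; E(K, 0x18) = 0x0A.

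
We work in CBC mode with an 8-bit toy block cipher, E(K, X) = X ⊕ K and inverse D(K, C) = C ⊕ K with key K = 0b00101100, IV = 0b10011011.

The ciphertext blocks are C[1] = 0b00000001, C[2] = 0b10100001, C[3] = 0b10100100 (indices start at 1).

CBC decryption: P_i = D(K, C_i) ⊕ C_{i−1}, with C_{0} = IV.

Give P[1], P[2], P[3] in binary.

P[1]: D(K, 0b00000001) = 0b00101101; 0b00101101 ⊕ 0b10011011 = 0b10110110.
P[2]: D(K, 0b10100001) = 0b10001101; 0b10001101 ⊕ 0b00000001 = 0b10001100.
P[3]: D(K, 0b10100100) = 0b10001000; 0b10001000 ⊕ 0b10100001 = 0b00101001.

P[1] = 0b10110110, P[2] = 0b10001100, P[3] = 0b00101001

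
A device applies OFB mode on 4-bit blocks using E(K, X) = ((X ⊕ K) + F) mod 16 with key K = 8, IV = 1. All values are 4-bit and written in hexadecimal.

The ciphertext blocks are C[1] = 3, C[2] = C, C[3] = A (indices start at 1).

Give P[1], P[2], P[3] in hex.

P[1] = B, P[2] = 3, P[3] = C

OFB decryption: S_i = E(K, S_{i−1}) with S_{0} = IV; P_i = C_i ⊕ S_i.
P[1]: S = E(K, 1) = 8; 3 ⊕ 8 = B.
P[2]: S = E(K, 8) = F; C ⊕ F = 3.
P[3]: S = E(K, F) = 6; A ⊕ 6 = C.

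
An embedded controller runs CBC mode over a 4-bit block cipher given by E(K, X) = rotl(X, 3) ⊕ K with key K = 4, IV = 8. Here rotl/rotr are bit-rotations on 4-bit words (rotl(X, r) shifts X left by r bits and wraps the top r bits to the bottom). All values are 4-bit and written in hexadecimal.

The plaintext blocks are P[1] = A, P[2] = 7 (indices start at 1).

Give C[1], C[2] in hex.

CBC encryption: C_i = E(K, P_i ⊕ C_{i−1}), with C_{0} = IV.
C[1]: P[1] ⊕ 8 = 2; E(K, 2) = 5.
C[2]: P[2] ⊕ 5 = 2; E(K, 2) = 5.

C[1] = 5, C[2] = 5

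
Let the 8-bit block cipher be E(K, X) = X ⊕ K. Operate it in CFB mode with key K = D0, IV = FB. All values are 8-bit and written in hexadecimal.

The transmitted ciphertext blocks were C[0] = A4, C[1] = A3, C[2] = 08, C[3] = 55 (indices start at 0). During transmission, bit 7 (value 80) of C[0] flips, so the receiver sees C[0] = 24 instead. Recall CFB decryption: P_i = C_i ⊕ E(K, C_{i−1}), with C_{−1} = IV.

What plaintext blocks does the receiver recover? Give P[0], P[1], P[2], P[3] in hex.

P[0] = 0F, P[1] = 57, P[2] = 7B, P[3] = 8D

Only C[0] changed, to 24. In CFB, a change in C_i flips the same bit in P_i and garbles P_{i+1}. Decrypting the received ciphertext:
P[0]: E(K, FB) = 2B; 24 ⊕ 2B = 0F.
P[1]: E(K, 24) = F4; A3 ⊕ F4 = 57.
P[2]: E(K, A3) = 73; 08 ⊕ 73 = 7B.
P[3]: E(K, 08) = D8; 55 ⊕ D8 = 8D.
Blocks that differ from the original plaintext: P[0], P[1].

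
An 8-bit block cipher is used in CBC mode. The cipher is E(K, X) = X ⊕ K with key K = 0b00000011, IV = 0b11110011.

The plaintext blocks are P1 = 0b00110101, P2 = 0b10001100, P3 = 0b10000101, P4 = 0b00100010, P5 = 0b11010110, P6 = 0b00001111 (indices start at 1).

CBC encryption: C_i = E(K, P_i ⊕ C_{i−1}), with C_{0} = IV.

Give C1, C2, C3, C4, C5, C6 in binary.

C1: P1 ⊕ 0b11110011 = 0b11000110; E(K, 0b11000110) = 0b11000101.
C2: P2 ⊕ 0b11000101 = 0b01001001; E(K, 0b01001001) = 0b01001010.
C3: P3 ⊕ 0b01001010 = 0b11001111; E(K, 0b11001111) = 0b11001100.
C4: P4 ⊕ 0b11001100 = 0b11101110; E(K, 0b11101110) = 0b11101101.
C5: P5 ⊕ 0b11101101 = 0b00111011; E(K, 0b00111011) = 0b00111000.
C6: P6 ⊕ 0b00111000 = 0b00110111; E(K, 0b00110111) = 0b00110100.

C1 = 0b11000101, C2 = 0b01001010, C3 = 0b11001100, C4 = 0b11101101, C5 = 0b00111000, C6 = 0b00110100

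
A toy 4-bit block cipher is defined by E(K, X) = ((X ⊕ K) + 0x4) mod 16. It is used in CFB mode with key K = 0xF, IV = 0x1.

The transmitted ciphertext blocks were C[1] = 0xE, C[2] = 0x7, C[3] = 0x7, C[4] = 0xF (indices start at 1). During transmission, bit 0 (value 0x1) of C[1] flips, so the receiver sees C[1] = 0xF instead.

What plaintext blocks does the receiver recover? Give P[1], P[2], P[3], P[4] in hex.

P[1] = 0xD, P[2] = 0x3, P[3] = 0xB, P[4] = 0x3

CFB decryption: P_i = C_i ⊕ E(K, C_{i−1}), with C_{0} = IV.
Only C[1] changed, to 0xF. In CFB, a change in C_i flips the same bit in P_i and garbles P_{i+1}. Decrypting the received ciphertext:
P[1]: E(K, 0x1) = 0x2; 0xF ⊕ 0x2 = 0xD.
P[2]: E(K, 0xF) = 0x4; 0x7 ⊕ 0x4 = 0x3.
P[3]: E(K, 0x7) = 0xC; 0x7 ⊕ 0xC = 0xB.
P[4]: E(K, 0x7) = 0xC; 0xF ⊕ 0xC = 0x3.
Blocks that differ from the original plaintext: P[1], P[2].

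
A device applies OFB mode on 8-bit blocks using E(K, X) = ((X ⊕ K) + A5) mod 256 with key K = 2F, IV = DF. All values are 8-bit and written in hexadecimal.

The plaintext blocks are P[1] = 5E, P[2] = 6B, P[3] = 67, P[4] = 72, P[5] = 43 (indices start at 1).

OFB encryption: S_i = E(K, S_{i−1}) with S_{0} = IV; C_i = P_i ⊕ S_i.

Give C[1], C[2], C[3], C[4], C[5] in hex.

C[1]: S = E(K, DF) = 95; 5E ⊕ 95 = CB.
C[2]: S = E(K, 95) = 5F; 6B ⊕ 5F = 34.
C[3]: S = E(K, 5F) = 15; 67 ⊕ 15 = 72.
C[4]: S = E(K, 15) = DF; 72 ⊕ DF = AD.
C[5]: S = E(K, DF) = 95; 43 ⊕ 95 = D6.

C[1] = CB, C[2] = 34, C[3] = 72, C[4] = AD, C[5] = D6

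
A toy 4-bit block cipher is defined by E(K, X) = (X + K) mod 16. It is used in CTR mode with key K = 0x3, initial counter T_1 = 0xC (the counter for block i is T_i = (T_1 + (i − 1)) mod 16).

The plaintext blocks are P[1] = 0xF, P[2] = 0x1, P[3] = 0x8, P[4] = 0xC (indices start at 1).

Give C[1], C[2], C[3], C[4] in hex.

CTR encryption: S_i = E(K, T_i) where T_i is the counter for block i; C_i = P_i ⊕ S_i.
C[1]: T = 0xC, S = E(K, T) = 0xF; 0xF ⊕ 0xF = 0x0.
C[2]: T = 0xD, S = E(K, T) = 0x0; 0x1 ⊕ 0x0 = 0x1.
C[3]: T = 0xE, S = E(K, T) = 0x1; 0x8 ⊕ 0x1 = 0x9.
C[4]: T = 0xF, S = E(K, T) = 0x2; 0xC ⊕ 0x2 = 0xE.

C[1] = 0x0, C[2] = 0x1, C[3] = 0x9, C[4] = 0xE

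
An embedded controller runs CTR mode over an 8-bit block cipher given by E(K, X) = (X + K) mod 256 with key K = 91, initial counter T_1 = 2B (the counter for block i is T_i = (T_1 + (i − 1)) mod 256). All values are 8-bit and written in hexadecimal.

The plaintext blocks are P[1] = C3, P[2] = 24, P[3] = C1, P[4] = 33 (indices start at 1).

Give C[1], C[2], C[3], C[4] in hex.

CTR encryption: S_i = E(K, T_i) where T_i is the counter for block i; C_i = P_i ⊕ S_i.
C[1]: T = 2B, S = E(K, T) = BC; C3 ⊕ BC = 7F.
C[2]: T = 2C, S = E(K, T) = BD; 24 ⊕ BD = 99.
C[3]: T = 2D, S = E(K, T) = BE; C1 ⊕ BE = 7F.
C[4]: T = 2E, S = E(K, T) = BF; 33 ⊕ BF = 8C.

C[1] = 7F, C[2] = 99, C[3] = 7F, C[4] = 8C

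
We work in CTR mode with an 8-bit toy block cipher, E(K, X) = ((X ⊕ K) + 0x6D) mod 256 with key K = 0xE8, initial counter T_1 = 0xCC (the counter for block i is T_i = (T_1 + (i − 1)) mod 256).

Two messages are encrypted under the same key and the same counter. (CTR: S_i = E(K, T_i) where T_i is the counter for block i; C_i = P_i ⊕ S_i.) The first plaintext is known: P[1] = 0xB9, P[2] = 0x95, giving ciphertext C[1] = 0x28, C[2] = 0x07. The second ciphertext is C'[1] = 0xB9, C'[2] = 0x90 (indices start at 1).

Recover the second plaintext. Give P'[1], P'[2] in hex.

In CTR with a reused counter, both messages share the same keystream S_i, so C_i ⊕ C'_i = P_i ⊕ P'_i and thus P'_i = P_i ⊕ C_i ⊕ C'_i.
P'[1]: 0xB9 ⊕ 0x28 ⊕ 0xB9 = 0x28.
P'[2]: 0x95 ⊕ 0x07 ⊕ 0x90 = 0x02.

P'[1] = 0x28, P'[2] = 0x02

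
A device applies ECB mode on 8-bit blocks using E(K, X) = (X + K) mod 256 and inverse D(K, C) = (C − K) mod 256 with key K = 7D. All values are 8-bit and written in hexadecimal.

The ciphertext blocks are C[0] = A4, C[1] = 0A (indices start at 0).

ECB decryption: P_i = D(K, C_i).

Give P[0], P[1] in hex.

P[0] = 27, P[1] = 8D

P[0]: D(K, A4) = 27.
P[1]: D(K, 0A) = 8D.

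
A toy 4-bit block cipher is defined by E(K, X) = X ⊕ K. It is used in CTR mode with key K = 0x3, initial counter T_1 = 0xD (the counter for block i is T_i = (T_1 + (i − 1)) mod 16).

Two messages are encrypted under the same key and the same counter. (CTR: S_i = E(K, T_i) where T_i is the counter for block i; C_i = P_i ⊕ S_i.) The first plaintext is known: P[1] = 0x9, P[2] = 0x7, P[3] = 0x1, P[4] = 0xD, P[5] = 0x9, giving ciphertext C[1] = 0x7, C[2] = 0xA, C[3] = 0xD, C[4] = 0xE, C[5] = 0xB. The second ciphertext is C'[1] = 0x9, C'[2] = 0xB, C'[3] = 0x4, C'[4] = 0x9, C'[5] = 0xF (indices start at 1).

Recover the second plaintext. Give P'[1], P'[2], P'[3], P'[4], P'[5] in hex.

P'[1] = 0x7, P'[2] = 0x6, P'[3] = 0x8, P'[4] = 0xA, P'[5] = 0xD

In CTR with a reused counter, both messages share the same keystream S_i, so C_i ⊕ C'_i = P_i ⊕ P'_i and thus P'_i = P_i ⊕ C_i ⊕ C'_i.
P'[1]: 0x9 ⊕ 0x7 ⊕ 0x9 = 0x7.
P'[2]: 0x7 ⊕ 0xA ⊕ 0xB = 0x6.
P'[3]: 0x1 ⊕ 0xD ⊕ 0x4 = 0x8.
P'[4]: 0xD ⊕ 0xE ⊕ 0x9 = 0xA.
P'[5]: 0x9 ⊕ 0xB ⊕ 0xF = 0xD.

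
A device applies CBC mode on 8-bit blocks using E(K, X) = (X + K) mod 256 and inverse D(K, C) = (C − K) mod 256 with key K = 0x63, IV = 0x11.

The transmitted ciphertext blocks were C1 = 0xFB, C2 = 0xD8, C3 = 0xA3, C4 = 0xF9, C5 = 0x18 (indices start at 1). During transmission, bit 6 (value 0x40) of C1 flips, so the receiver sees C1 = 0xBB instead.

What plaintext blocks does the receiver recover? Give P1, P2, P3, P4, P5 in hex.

CBC decryption: P_i = D(K, C_i) ⊕ C_{i−1}, with C_{0} = IV.
Only C1 changed, to 0xBB. In CBC, a change in C_i garbles P_i and flips the same bit in P_{i+1}. Decrypting the received ciphertext:
P1: D(K, 0xBB) = 0x58; 0x58 ⊕ 0x11 = 0x49.
P2: D(K, 0xD8) = 0x75; 0x75 ⊕ 0xBB = 0xCE.
P3: D(K, 0xA3) = 0x40; 0x40 ⊕ 0xD8 = 0x98.
P4: D(K, 0xF9) = 0x96; 0x96 ⊕ 0xA3 = 0x35.
P5: D(K, 0x18) = 0xB5; 0xB5 ⊕ 0xF9 = 0x4C.
Blocks that differ from the original plaintext: P1, P2.

P1 = 0x49, P2 = 0xCE, P3 = 0x98, P4 = 0x35, P5 = 0x4C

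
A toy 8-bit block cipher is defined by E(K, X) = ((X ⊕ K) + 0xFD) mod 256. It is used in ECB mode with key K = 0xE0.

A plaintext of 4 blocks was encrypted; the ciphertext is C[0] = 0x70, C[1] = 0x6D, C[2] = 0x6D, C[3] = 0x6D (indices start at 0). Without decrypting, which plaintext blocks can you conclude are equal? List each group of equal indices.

ECB encrypts each block independently with the same key, so equal ciphertext blocks imply equal plaintext blocks.
C[1] = C[2] = C[3] = 0x6D, so P[1] = P[2] = P[3].

P[1] = P[2] = P[3]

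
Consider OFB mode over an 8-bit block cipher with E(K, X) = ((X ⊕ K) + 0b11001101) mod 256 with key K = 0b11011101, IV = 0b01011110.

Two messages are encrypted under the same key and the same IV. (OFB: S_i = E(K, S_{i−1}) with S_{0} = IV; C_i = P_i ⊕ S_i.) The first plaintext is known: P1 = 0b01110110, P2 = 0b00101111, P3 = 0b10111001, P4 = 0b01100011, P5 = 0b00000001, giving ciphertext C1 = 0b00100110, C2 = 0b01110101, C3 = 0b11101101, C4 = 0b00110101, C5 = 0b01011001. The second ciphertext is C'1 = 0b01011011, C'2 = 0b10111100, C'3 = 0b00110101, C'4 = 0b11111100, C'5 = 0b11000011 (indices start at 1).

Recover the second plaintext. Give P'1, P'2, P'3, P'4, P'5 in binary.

In OFB with a reused IV, both messages share the same keystream S_i, so C_i ⊕ C'_i = P_i ⊕ P'_i and thus P'_i = P_i ⊕ C_i ⊕ C'_i.
P'1: 0b01110110 ⊕ 0b00100110 ⊕ 0b01011011 = 0b00001011.
P'2: 0b00101111 ⊕ 0b01110101 ⊕ 0b10111100 = 0b11100110.
P'3: 0b10111001 ⊕ 0b11101101 ⊕ 0b00110101 = 0b01100001.
P'4: 0b01100011 ⊕ 0b00110101 ⊕ 0b11111100 = 0b10101010.
P'5: 0b00000001 ⊕ 0b01011001 ⊕ 0b11000011 = 0b10011011.

P'1 = 0b00001011, P'2 = 0b11100110, P'3 = 0b01100001, P'4 = 0b10101010, P'5 = 0b10011011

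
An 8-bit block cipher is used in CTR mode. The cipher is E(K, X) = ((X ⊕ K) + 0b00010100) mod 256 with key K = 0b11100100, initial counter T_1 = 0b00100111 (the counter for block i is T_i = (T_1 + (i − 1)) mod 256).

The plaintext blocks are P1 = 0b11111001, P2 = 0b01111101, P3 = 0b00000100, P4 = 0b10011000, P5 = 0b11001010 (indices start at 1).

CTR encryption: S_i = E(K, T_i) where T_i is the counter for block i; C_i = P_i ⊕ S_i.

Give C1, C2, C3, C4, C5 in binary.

C1 = 0b00101110, C2 = 0b10011101, C3 = 0b11100101, C4 = 0b01111010, C5 = 0b00101001

C1: T = 0b00100111, S = E(K, T) = 0b11010111; 0b11111001 ⊕ 0b11010111 = 0b00101110.
C2: T = 0b00101000, S = E(K, T) = 0b11100000; 0b01111101 ⊕ 0b11100000 = 0b10011101.
C3: T = 0b00101001, S = E(K, T) = 0b11100001; 0b00000100 ⊕ 0b11100001 = 0b11100101.
C4: T = 0b00101010, S = E(K, T) = 0b11100010; 0b10011000 ⊕ 0b11100010 = 0b01111010.
C5: T = 0b00101011, S = E(K, T) = 0b11100011; 0b11001010 ⊕ 0b11100011 = 0b00101001.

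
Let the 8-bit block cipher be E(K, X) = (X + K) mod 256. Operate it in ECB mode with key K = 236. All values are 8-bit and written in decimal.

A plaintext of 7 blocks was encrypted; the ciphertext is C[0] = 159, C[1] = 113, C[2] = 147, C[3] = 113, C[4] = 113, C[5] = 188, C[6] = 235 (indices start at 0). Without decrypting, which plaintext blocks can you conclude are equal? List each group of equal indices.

P[1] = P[3] = P[4]

ECB encrypts each block independently with the same key, so equal ciphertext blocks imply equal plaintext blocks.
C[1] = C[3] = C[4] = 113, so P[1] = P[3] = P[4].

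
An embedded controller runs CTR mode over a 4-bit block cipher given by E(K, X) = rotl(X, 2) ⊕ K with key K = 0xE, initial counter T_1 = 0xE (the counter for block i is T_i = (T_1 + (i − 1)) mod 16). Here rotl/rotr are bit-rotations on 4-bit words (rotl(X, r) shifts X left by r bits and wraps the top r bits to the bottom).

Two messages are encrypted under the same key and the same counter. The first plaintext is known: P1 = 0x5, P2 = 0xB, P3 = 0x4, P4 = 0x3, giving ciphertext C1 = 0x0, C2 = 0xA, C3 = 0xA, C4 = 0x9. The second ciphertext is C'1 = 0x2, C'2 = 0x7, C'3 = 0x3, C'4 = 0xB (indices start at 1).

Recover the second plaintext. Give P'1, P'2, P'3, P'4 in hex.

P'1 = 0x7, P'2 = 0x6, P'3 = 0xD, P'4 = 0x1

In CTR with a reused counter, both messages share the same keystream S_i, so C_i ⊕ C'_i = P_i ⊕ P'_i and thus P'_i = P_i ⊕ C_i ⊕ C'_i.
P'1: 0x5 ⊕ 0x0 ⊕ 0x2 = 0x7.
P'2: 0xB ⊕ 0xA ⊕ 0x7 = 0x6.
P'3: 0x4 ⊕ 0xA ⊕ 0x3 = 0xD.
P'4: 0x3 ⊕ 0x9 ⊕ 0xB = 0x1.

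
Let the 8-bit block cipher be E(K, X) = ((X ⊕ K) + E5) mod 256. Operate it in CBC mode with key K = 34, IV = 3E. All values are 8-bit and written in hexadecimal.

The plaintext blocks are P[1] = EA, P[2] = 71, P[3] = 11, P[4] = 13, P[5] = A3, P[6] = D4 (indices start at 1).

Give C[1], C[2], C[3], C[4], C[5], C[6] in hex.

C[1] = C5, C[2] = 65, C[3] = 25, C[4] = E7, C[5] = 55, C[6] = 9A

CBC encryption: C_i = E(K, P_i ⊕ C_{i−1}), with C_{0} = IV.
C[1]: P[1] ⊕ 3E = D4; E(K, D4) = C5.
C[2]: P[2] ⊕ C5 = B4; E(K, B4) = 65.
C[3]: P[3] ⊕ 65 = 74; E(K, 74) = 25.
C[4]: P[4] ⊕ 25 = 36; E(K, 36) = E7.
C[5]: P[5] ⊕ E7 = 44; E(K, 44) = 55.
C[6]: P[6] ⊕ 55 = 81; E(K, 81) = 9A.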